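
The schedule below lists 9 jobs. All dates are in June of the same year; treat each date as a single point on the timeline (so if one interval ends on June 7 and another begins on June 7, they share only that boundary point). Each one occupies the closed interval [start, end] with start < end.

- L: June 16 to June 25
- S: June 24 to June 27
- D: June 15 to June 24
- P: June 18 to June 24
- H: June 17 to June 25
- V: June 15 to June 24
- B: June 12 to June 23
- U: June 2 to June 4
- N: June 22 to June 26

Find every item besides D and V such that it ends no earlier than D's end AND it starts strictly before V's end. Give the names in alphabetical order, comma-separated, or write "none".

Conditions: its end is no earlier than D's end (X.end >= June 24) AND its start is strictly before V's end (X.start < June 24).
B: end June 23 >= June 24? ✗; start June 12 < June 24? ✓ → no.
H: end June 25 >= June 24? ✓; start June 17 < June 24? ✓ → yes.
L: end June 25 >= June 24? ✓; start June 16 < June 24? ✓ → yes.
N: end June 26 >= June 24? ✓; start June 22 < June 24? ✓ → yes.
P: end June 24 >= June 24? ✓; start June 18 < June 24? ✓ → yes.
S: end June 27 >= June 24? ✓; start June 24 < June 24? ✗ → no.
U: end June 4 >= June 24? ✗; start June 2 < June 24? ✓ → no.
Result: H, L, N, P.

H, L, N, P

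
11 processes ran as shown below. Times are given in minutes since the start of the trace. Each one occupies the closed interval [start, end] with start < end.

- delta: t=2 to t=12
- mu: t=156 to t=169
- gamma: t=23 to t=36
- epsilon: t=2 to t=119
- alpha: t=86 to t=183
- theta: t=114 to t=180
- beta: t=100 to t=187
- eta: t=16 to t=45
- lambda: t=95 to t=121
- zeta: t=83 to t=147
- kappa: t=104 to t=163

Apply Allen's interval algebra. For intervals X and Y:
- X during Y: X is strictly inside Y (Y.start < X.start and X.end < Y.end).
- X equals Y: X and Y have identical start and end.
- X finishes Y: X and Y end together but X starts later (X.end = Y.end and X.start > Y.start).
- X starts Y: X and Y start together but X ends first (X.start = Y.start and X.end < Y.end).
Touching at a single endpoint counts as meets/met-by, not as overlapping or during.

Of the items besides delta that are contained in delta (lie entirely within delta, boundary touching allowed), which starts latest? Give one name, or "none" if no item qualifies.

Target delta = [t=2, t=12].
alpha [t=86, t=183] → after → excluded.
beta [t=100, t=187] → after → excluded.
epsilon [t=2, t=119] → started-by → excluded.
eta [t=16, t=45] → after → excluded.
gamma [t=23, t=36] → after → excluded.
kappa [t=104, t=163] → after → excluded.
lambda [t=95, t=121] → after → excluded.
mu [t=156, t=169] → after → excluded.
theta [t=114, t=180] → after → excluded.
zeta [t=83, t=147] → after → excluded.
No candidates → none.

none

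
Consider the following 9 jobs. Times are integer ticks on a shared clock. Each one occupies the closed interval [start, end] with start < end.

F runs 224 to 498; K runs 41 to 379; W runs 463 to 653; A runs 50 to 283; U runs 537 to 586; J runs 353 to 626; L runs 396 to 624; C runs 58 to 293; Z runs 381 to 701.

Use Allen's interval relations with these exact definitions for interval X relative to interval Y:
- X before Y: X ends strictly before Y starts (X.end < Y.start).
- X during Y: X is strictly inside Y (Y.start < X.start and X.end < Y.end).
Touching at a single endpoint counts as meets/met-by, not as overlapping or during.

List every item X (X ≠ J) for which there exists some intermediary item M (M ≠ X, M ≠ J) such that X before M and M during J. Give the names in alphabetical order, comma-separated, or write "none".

Target J = [353, 626].
Intermediaries M with M during J: L, U.
Via L — items with X before L: A, C, K.
Via U — items with X before U: A, C, F, K.
Union: A, C, F, K.

A, C, F, K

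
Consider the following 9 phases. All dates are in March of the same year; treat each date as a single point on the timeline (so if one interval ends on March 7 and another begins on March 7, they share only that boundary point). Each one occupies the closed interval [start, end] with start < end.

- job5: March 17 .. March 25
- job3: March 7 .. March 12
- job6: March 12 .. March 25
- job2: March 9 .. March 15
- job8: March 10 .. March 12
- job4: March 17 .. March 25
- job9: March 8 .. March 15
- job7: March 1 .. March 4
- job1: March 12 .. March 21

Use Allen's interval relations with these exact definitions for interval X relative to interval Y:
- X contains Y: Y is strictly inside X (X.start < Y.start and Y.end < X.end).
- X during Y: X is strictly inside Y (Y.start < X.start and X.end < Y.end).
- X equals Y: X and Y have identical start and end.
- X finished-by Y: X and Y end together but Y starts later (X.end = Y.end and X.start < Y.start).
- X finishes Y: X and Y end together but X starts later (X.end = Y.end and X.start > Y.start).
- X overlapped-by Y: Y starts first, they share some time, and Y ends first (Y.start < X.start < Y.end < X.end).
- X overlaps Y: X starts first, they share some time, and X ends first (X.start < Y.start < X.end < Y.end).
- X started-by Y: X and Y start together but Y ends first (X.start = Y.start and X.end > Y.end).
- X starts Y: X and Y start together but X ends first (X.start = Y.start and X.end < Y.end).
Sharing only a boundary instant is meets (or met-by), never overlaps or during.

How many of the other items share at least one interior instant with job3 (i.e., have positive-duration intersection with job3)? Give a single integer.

Target job3 = [March 7, March 12].
job1 [March 12, March 21] → met-by → no.
job2 [March 9, March 15] → overlapped-by → counts.
job4 [March 17, March 25] → after → no.
job5 [March 17, March 25] → after → no.
job6 [March 12, March 25] → met-by → no.
job7 [March 1, March 4] → before → no.
job8 [March 10, March 12] → finishes → counts.
job9 [March 8, March 15] → overlapped-by → counts.
Total: 3.

3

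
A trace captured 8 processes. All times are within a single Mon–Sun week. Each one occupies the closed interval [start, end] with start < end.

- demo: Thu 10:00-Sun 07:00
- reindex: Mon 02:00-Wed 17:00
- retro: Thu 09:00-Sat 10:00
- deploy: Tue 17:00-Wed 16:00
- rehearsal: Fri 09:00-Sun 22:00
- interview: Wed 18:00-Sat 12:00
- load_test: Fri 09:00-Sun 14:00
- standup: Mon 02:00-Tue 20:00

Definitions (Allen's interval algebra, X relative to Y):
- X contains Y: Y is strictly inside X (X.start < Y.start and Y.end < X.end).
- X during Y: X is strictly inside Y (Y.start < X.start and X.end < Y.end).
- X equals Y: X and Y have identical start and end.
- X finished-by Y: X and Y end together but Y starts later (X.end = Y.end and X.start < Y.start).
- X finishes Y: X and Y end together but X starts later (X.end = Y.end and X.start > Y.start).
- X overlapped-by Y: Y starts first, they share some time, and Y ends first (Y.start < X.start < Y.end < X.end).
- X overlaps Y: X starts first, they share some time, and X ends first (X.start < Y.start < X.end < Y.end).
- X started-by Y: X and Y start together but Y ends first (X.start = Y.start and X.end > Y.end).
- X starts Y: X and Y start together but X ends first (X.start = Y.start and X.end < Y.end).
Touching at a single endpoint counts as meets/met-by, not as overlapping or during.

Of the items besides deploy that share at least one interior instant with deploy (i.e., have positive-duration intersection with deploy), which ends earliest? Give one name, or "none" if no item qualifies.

standup

Target deploy = [Tue 17:00, Wed 16:00].
demo [Thu 10:00, Sun 07:00] → after → excluded.
interview [Wed 18:00, Sat 12:00] → after → excluded.
load_test [Fri 09:00, Sun 14:00] → after → excluded.
rehearsal [Fri 09:00, Sun 22:00] → after → excluded.
reindex [Mon 02:00, Wed 17:00] → contains → candidate.
retro [Thu 09:00, Sat 10:00] → after → excluded.
standup [Mon 02:00, Tue 20:00] → overlaps → candidate.
Among candidates, earliest end is Tue 20:00 → standup.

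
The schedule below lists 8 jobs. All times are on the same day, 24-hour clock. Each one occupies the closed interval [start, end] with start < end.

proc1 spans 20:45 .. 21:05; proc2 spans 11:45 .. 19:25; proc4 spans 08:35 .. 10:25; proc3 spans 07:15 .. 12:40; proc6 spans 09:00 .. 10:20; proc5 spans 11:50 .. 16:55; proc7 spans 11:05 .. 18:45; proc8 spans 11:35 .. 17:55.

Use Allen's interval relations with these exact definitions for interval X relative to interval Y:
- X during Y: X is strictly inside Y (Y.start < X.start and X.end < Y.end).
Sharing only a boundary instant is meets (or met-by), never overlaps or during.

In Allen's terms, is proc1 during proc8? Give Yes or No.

proc1 = [20:45, 21:05], proc8 = [11:35, 17:55].
Actual relation of proc1 to proc8: after.
Asked whether 'during' holds → No.

No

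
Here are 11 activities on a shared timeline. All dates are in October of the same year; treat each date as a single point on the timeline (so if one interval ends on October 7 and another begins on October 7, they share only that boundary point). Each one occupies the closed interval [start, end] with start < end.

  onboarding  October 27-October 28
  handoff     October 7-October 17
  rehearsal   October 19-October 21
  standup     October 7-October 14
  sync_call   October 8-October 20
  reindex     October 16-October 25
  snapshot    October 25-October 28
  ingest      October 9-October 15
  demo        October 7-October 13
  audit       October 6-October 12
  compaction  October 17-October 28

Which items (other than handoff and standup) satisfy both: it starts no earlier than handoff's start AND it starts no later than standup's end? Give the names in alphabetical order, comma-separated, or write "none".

Conditions: its start is no earlier than handoff's start (X.start >= October 7) AND its start is no later than standup's end (X.start <= October 14).
audit: start October 6 >= October 7? ✗; start October 6 <= October 14? ✓ → no.
compaction: start October 17 >= October 7? ✓; start October 17 <= October 14? ✗ → no.
demo: start October 7 >= October 7? ✓; start October 7 <= October 14? ✓ → yes.
ingest: start October 9 >= October 7? ✓; start October 9 <= October 14? ✓ → yes.
onboarding: start October 27 >= October 7? ✓; start October 27 <= October 14? ✗ → no.
rehearsal: start October 19 >= October 7? ✓; start October 19 <= October 14? ✗ → no.
reindex: start October 16 >= October 7? ✓; start October 16 <= October 14? ✗ → no.
snapshot: start October 25 >= October 7? ✓; start October 25 <= October 14? ✗ → no.
sync_call: start October 8 >= October 7? ✓; start October 8 <= October 14? ✓ → yes.
Result: demo, ingest, sync_call.

demo, ingest, sync_call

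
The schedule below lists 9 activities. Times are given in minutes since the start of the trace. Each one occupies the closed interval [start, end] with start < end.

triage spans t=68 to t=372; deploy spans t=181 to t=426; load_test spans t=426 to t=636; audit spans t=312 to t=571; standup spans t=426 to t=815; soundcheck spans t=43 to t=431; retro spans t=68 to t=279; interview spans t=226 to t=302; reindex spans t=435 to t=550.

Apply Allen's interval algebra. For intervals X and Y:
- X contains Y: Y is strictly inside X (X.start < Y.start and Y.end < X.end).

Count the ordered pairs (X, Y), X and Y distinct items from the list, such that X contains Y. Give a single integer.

Checking all 72 ordered pairs for relation 'contains'; matching pairs in alphabetical order:
(audit, reindex): audit contains reindex ✓
(deploy, interview): deploy contains interview ✓
(load_test, reindex): load_test contains reindex ✓
(soundcheck, deploy): soundcheck contains deploy ✓
(soundcheck, interview): soundcheck contains interview ✓
(soundcheck, retro): soundcheck contains retro ✓
(soundcheck, triage): soundcheck contains triage ✓
(standup, reindex): standup contains reindex ✓
(triage, interview): triage contains interview ✓
Count: 9.

9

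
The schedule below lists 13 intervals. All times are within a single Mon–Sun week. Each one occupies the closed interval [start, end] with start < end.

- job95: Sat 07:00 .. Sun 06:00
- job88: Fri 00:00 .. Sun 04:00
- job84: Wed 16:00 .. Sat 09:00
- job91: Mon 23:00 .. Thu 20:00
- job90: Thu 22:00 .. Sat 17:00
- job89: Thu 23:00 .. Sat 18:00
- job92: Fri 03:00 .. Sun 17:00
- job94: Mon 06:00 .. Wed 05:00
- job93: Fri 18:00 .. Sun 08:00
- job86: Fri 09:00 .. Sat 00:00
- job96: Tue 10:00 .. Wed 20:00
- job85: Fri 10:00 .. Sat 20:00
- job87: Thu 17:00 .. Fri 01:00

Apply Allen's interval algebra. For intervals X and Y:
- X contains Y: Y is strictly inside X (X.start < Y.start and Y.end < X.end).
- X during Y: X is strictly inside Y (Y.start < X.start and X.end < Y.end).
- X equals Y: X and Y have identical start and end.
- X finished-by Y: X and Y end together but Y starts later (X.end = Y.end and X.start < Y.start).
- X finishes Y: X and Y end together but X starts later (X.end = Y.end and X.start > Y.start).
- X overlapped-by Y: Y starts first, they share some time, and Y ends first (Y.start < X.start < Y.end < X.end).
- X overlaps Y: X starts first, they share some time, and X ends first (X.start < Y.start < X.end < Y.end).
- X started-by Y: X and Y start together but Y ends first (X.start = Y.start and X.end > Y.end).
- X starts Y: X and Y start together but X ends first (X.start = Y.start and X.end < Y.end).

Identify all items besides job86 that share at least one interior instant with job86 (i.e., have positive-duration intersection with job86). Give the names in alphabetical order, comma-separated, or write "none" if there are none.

Target job86 = [Fri 09:00, Sat 00:00].
job84 [Wed 16:00, Sat 09:00] → contains → yes.
job85 [Fri 10:00, Sat 20:00] → overlapped-by → yes.
job87 [Thu 17:00, Fri 01:00] → before → no.
job88 [Fri 00:00, Sun 04:00] → contains → yes.
job89 [Thu 23:00, Sat 18:00] → contains → yes.
job90 [Thu 22:00, Sat 17:00] → contains → yes.
job91 [Mon 23:00, Thu 20:00] → before → no.
job92 [Fri 03:00, Sun 17:00] → contains → yes.
job93 [Fri 18:00, Sun 08:00] → overlapped-by → yes.
job94 [Mon 06:00, Wed 05:00] → before → no.
job95 [Sat 07:00, Sun 06:00] → after → no.
job96 [Tue 10:00, Wed 20:00] → before → no.
Result: job84, job85, job88, job89, job90, job92, job93.

job84, job85, job88, job89, job90, job92, job93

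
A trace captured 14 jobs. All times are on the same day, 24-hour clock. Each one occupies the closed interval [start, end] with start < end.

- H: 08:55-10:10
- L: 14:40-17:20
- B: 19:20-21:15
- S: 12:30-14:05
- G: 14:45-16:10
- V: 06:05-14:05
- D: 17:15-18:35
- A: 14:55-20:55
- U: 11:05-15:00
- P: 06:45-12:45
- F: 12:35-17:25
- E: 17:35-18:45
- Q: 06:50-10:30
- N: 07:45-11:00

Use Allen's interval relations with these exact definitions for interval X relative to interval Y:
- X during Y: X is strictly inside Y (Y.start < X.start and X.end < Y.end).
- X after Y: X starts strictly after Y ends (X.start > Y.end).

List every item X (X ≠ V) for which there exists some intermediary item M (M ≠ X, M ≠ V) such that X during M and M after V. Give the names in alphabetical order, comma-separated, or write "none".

Target V = [06:05, 14:05].
Intermediaries M with M after V: A, B, D, E, G, L.
Via A — items with X during A: D, E.
Via B — items with X during B: none.
Via D — items with X during D: none.
Via E — items with X during E: none.
Via G — items with X during G: none.
Via L — items with X during L: G.
Union: D, E, G.

D, E, G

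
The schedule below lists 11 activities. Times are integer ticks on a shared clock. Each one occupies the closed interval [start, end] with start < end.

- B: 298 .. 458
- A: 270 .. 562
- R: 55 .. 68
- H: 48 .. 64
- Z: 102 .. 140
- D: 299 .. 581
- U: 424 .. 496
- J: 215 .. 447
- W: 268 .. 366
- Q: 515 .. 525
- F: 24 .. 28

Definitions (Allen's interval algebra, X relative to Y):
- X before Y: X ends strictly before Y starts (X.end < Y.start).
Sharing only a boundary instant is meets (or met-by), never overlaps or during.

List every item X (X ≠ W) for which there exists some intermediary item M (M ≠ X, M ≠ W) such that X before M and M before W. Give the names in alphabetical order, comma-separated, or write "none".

F, H, R

Target W = [268, 366].
Intermediaries M with M before W: F, H, R, Z.
Via F — items with X before F: none.
Via H — items with X before H: F.
Via R — items with X before R: F.
Via Z — items with X before Z: F, H, R.
Union: F, H, R.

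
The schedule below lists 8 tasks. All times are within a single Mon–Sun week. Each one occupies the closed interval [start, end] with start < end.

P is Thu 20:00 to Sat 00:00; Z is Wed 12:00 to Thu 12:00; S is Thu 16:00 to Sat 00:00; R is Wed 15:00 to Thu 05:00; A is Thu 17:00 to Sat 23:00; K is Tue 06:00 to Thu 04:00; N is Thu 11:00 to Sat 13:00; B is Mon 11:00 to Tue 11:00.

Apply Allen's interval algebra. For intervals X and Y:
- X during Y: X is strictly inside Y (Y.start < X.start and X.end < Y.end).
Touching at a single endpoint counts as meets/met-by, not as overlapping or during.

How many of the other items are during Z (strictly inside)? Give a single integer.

Target Z = [Wed 12:00, Thu 12:00].
A [Thu 17:00, Sat 23:00] → after → no.
B [Mon 11:00, Tue 11:00] → before → no.
K [Tue 06:00, Thu 04:00] → overlaps → no.
N [Thu 11:00, Sat 13:00] → overlapped-by → no.
P [Thu 20:00, Sat 00:00] → after → no.
R [Wed 15:00, Thu 05:00] → during → counts.
S [Thu 16:00, Sat 00:00] → after → no.
Total: 1.

1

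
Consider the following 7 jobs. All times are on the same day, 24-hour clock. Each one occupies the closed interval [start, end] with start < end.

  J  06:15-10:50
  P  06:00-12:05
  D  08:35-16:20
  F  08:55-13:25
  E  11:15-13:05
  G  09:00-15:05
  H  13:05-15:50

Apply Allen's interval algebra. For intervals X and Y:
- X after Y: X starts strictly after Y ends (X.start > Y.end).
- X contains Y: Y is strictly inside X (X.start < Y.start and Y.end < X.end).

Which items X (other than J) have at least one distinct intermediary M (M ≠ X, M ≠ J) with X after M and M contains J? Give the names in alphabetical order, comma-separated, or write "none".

H

Target J = [06:15, 10:50].
Intermediaries M with M contains J: P.
Via P — items with X after P: H.
Union: H.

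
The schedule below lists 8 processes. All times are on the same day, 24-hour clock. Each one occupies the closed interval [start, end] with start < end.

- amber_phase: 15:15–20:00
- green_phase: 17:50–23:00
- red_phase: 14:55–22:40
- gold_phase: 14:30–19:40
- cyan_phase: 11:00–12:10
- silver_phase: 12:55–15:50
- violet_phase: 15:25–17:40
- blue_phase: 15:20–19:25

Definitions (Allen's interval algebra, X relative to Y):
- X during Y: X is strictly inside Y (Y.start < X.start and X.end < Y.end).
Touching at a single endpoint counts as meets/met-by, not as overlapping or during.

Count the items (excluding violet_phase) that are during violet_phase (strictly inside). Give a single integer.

Target violet_phase = [15:25, 17:40].
amber_phase [15:15, 20:00] → contains → no.
blue_phase [15:20, 19:25] → contains → no.
cyan_phase [11:00, 12:10] → before → no.
gold_phase [14:30, 19:40] → contains → no.
green_phase [17:50, 23:00] → after → no.
red_phase [14:55, 22:40] → contains → no.
silver_phase [12:55, 15:50] → overlaps → no.
Total: 0.

0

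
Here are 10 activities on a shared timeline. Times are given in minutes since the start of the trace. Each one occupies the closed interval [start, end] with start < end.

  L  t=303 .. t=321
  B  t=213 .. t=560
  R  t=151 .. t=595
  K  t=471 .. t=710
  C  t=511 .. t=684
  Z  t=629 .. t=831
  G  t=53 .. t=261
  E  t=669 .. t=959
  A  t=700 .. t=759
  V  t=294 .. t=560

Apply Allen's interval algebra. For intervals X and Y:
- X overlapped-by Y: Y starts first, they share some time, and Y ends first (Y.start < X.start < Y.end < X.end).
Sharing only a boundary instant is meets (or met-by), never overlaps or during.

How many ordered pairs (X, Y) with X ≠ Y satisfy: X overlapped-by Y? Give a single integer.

Checking all 90 ordered pairs for relation 'overlapped-by'; matching pairs in alphabetical order:
(A, K): A overlapped-by K ✓
(B, G): B overlapped-by G ✓
(C, B): C overlapped-by B ✓
(C, R): C overlapped-by R ✓
(C, V): C overlapped-by V ✓
(E, C): E overlapped-by C ✓
(E, K): E overlapped-by K ✓
(E, Z): E overlapped-by Z ✓
(K, B): K overlapped-by B ✓
(K, R): K overlapped-by R ✓
(K, V): K overlapped-by V ✓
(R, G): R overlapped-by G ✓
(Z, C): Z overlapped-by C ✓
(Z, K): Z overlapped-by K ✓
Count: 14.

14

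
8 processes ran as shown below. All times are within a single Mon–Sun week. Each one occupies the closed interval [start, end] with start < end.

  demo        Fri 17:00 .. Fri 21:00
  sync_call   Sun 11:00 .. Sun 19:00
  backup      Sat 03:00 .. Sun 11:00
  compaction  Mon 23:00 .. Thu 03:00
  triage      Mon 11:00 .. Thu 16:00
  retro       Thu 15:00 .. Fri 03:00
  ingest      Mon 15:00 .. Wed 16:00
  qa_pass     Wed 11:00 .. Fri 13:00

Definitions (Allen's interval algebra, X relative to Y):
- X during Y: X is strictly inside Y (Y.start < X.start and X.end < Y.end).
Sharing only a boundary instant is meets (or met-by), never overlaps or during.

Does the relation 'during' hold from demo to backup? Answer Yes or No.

No

demo = [Fri 17:00, Fri 21:00], backup = [Sat 03:00, Sun 11:00].
Actual relation of demo to backup: before.
Asked whether 'during' holds → No.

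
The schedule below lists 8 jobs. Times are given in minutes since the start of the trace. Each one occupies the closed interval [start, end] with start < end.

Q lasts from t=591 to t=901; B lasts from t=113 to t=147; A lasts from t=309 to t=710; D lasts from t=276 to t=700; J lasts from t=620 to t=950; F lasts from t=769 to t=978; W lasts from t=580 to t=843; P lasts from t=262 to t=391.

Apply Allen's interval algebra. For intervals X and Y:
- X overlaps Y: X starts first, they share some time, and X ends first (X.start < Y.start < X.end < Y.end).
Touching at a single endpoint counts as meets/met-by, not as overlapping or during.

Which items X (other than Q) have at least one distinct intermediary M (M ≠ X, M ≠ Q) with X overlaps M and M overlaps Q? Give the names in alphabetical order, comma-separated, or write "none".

Target Q = [t=591, t=901].
Intermediaries M with M overlaps Q: A, D, W.
Via A — items with X overlaps A: D, P.
Via D — items with X overlaps D: P.
Via W — items with X overlaps W: A, D.
Union: A, D, P.

A, D, P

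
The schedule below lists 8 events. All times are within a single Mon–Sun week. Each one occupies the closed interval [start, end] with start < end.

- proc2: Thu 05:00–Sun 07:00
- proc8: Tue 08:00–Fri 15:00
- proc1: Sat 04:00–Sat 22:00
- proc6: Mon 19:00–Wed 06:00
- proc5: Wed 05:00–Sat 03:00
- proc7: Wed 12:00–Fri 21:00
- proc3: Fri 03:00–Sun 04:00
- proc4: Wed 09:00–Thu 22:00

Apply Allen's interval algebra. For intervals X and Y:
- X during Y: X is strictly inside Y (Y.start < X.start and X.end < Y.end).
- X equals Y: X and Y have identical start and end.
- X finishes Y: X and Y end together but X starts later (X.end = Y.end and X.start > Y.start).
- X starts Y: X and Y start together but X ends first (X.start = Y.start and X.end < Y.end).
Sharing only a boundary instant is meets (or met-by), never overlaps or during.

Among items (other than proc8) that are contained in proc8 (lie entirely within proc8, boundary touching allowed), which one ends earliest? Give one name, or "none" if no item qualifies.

Target proc8 = [Tue 08:00, Fri 15:00].
proc1 [Sat 04:00, Sat 22:00] → after → excluded.
proc2 [Thu 05:00, Sun 07:00] → overlapped-by → excluded.
proc3 [Fri 03:00, Sun 04:00] → overlapped-by → excluded.
proc4 [Wed 09:00, Thu 22:00] → during → candidate.
proc5 [Wed 05:00, Sat 03:00] → overlapped-by → excluded.
proc6 [Mon 19:00, Wed 06:00] → overlaps → excluded.
proc7 [Wed 12:00, Fri 21:00] → overlapped-by → excluded.
Among candidates, earliest end is Thu 22:00 → proc4.

proc4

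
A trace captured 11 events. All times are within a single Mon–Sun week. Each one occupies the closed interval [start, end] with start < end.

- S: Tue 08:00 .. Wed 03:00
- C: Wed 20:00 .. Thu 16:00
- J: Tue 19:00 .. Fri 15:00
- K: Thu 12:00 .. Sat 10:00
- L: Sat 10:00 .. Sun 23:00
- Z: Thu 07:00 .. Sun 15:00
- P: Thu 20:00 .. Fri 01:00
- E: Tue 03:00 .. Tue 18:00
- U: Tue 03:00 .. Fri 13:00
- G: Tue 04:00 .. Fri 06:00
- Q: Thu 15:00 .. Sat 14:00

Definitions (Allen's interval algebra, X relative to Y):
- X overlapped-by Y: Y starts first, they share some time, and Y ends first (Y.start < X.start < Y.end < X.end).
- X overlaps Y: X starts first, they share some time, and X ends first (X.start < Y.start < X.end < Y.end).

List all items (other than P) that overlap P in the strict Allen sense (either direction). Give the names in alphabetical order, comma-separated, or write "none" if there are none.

none

Target P = [Thu 20:00, Fri 01:00].
C [Wed 20:00, Thu 16:00] → before → no.
E [Tue 03:00, Tue 18:00] → before → no.
G [Tue 04:00, Fri 06:00] → contains → no.
J [Tue 19:00, Fri 15:00] → contains → no.
K [Thu 12:00, Sat 10:00] → contains → no.
L [Sat 10:00, Sun 23:00] → after → no.
Q [Thu 15:00, Sat 14:00] → contains → no.
S [Tue 08:00, Wed 03:00] → before → no.
U [Tue 03:00, Fri 13:00] → contains → no.
Z [Thu 07:00, Sun 15:00] → contains → no.
Result: none.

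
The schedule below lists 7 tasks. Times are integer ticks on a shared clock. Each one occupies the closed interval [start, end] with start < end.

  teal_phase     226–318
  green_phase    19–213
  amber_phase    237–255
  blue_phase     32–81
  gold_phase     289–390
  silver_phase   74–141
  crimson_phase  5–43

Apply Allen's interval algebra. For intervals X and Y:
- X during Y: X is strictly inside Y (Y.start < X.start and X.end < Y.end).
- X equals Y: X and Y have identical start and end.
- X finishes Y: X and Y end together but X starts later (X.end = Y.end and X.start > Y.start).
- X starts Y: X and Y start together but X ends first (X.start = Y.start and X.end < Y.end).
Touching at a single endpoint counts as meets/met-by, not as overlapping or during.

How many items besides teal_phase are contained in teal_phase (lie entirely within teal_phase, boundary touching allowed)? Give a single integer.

Target teal_phase = [226, 318].
amber_phase [237, 255] → during → counts.
blue_phase [32, 81] → before → no.
crimson_phase [5, 43] → before → no.
gold_phase [289, 390] → overlapped-by → no.
green_phase [19, 213] → before → no.
silver_phase [74, 141] → before → no.
Total: 1.

1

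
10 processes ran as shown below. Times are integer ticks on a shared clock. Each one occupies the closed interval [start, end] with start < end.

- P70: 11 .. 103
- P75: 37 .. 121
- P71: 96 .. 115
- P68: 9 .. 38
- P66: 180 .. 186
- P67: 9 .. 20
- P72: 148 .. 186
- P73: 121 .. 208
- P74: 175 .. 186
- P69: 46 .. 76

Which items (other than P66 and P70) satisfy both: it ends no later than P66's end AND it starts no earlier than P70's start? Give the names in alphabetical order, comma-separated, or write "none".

Conditions: its end is no later than P66's end (X.end <= 186) AND its start is no earlier than P70's start (X.start >= 11).
P67: end 20 <= 186? ✓; start 9 >= 11? ✗ → no.
P68: end 38 <= 186? ✓; start 9 >= 11? ✗ → no.
P69: end 76 <= 186? ✓; start 46 >= 11? ✓ → yes.
P71: end 115 <= 186? ✓; start 96 >= 11? ✓ → yes.
P72: end 186 <= 186? ✓; start 148 >= 11? ✓ → yes.
P73: end 208 <= 186? ✗; start 121 >= 11? ✓ → no.
P74: end 186 <= 186? ✓; start 175 >= 11? ✓ → yes.
P75: end 121 <= 186? ✓; start 37 >= 11? ✓ → yes.
Result: P69, P71, P72, P74, P75.

P69, P71, P72, P74, P75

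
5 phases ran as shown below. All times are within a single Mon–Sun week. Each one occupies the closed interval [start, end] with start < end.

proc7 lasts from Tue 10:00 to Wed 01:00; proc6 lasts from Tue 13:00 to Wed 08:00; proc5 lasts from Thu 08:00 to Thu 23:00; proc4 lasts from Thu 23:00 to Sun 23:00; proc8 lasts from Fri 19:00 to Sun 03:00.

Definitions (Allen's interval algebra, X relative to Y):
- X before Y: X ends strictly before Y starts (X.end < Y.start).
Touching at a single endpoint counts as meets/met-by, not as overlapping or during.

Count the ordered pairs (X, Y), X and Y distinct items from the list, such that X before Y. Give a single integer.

7

Checking all 20 ordered pairs for relation 'before'; matching pairs in alphabetical order:
(proc5, proc8): proc5 before proc8 ✓
(proc6, proc4): proc6 before proc4 ✓
(proc6, proc5): proc6 before proc5 ✓
(proc6, proc8): proc6 before proc8 ✓
(proc7, proc4): proc7 before proc4 ✓
(proc7, proc5): proc7 before proc5 ✓
(proc7, proc8): proc7 before proc8 ✓
Count: 7.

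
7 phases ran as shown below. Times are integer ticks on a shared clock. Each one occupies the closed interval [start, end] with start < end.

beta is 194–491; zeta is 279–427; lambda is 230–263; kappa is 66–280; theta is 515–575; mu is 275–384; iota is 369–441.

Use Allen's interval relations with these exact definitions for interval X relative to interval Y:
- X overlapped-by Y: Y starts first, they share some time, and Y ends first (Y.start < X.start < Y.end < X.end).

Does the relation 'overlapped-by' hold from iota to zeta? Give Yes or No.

Yes

iota = [369, 441], zeta = [279, 427].
Actual relation of iota to zeta: overlapped-by.
Asked whether 'overlapped-by' holds → Yes.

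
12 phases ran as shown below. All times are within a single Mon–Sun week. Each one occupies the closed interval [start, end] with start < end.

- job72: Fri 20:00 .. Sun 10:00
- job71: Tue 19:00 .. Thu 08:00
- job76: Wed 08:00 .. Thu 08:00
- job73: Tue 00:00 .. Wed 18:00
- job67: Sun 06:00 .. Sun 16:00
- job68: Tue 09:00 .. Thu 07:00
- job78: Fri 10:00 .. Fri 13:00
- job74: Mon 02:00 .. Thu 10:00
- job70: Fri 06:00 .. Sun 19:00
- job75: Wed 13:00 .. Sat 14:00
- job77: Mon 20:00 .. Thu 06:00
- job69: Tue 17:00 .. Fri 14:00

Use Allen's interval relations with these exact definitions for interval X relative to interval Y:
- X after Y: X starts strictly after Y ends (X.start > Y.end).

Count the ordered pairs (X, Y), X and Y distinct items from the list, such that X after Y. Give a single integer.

Checking all 132 ordered pairs for relation 'after'; matching pairs in alphabetical order:
(job67, job68): job67 after job68 ✓
(job67, job69): job67 after job69 ✓
(job67, job71): job67 after job71 ✓
(job67, job73): job67 after job73 ✓
(job67, job74): job67 after job74 ✓
(job67, job75): job67 after job75 ✓
(job67, job76): job67 after job76 ✓
(job67, job77): job67 after job77 ✓
(job67, job78): job67 after job78 ✓
(job70, job68): job70 after job68 ✓
(job70, job71): job70 after job71 ✓
(job70, job73): job70 after job73 ✓
(job70, job74): job70 after job74 ✓
(job70, job76): job70 after job76 ✓
(job70, job77): job70 after job77 ✓
(job72, job68): job72 after job68 ✓
(job72, job69): job72 after job69 ✓
(job72, job71): job72 after job71 ✓
(job72, job73): job72 after job73 ✓
(job72, job74): job72 after job74 ✓
(job72, job76): job72 after job76 ✓
(job72, job77): job72 after job77 ✓
(job72, job78): job72 after job78 ✓
(job78, job68): job78 after job68 ✓
... plus 5 further pairs not listed.
Count: 29.

29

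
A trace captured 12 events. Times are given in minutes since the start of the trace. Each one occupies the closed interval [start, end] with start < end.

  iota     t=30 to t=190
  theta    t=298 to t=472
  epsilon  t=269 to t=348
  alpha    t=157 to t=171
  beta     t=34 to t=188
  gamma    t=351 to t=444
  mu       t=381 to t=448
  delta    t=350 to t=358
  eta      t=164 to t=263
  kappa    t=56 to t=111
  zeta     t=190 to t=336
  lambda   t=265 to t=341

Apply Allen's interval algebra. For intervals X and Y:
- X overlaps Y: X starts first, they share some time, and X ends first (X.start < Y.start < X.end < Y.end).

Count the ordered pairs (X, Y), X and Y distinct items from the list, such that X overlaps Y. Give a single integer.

12

Checking all 132 ordered pairs for relation 'overlaps'; matching pairs in alphabetical order:
(alpha, eta): alpha overlaps eta ✓
(beta, eta): beta overlaps eta ✓
(delta, gamma): delta overlaps gamma ✓
(epsilon, theta): epsilon overlaps theta ✓
(eta, zeta): eta overlaps zeta ✓
(gamma, mu): gamma overlaps mu ✓
(iota, eta): iota overlaps eta ✓
(lambda, epsilon): lambda overlaps epsilon ✓
(lambda, theta): lambda overlaps theta ✓
(zeta, epsilon): zeta overlaps epsilon ✓
(zeta, lambda): zeta overlaps lambda ✓
(zeta, theta): zeta overlaps theta ✓
Count: 12.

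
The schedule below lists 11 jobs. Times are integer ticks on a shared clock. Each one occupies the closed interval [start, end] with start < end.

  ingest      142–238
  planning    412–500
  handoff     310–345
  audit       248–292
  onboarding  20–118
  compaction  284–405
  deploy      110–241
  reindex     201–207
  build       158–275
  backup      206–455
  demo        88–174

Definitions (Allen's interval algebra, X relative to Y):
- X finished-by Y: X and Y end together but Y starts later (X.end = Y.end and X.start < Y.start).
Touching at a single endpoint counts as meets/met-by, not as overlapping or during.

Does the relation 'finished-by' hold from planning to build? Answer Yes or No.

No

planning = [412, 500], build = [158, 275].
Actual relation of planning to build: after.
Asked whether 'finished-by' holds → No.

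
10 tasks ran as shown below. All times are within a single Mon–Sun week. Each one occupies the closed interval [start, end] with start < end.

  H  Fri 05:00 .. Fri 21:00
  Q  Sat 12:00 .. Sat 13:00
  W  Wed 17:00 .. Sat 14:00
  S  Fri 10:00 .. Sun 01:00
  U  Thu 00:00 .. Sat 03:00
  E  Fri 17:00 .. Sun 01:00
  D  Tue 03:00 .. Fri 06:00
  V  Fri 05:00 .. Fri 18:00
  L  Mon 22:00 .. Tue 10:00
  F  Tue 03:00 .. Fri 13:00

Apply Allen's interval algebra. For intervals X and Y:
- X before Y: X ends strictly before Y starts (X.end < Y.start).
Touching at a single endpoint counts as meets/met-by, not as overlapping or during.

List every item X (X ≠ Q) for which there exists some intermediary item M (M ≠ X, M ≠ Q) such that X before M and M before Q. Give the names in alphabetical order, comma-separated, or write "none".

L

Target Q = [Sat 12:00, Sat 13:00].
Intermediaries M with M before Q: D, F, H, L, U, V.
Via D — items with X before D: none.
Via F — items with X before F: none.
Via H — items with X before H: L.
Via L — items with X before L: none.
Via U — items with X before U: L.
Via V — items with X before V: L.
Union: L.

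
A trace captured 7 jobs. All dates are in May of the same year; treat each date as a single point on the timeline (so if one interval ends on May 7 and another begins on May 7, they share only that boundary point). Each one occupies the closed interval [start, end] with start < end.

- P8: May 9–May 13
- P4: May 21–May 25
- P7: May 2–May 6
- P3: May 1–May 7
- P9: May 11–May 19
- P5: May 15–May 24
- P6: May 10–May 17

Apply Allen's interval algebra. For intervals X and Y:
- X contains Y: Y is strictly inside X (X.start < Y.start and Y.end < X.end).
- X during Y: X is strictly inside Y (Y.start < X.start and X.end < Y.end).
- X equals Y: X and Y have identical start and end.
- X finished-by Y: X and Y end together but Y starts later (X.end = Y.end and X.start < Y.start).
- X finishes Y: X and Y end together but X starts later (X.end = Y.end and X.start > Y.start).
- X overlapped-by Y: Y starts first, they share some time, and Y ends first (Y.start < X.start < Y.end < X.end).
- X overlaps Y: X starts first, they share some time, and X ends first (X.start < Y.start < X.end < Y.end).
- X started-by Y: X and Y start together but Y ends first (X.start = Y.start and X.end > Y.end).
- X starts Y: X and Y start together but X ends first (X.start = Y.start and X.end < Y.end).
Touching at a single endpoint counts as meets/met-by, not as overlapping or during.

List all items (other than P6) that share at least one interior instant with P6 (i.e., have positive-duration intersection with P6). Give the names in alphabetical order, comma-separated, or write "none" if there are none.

Target P6 = [May 10, May 17].
P3 [May 1, May 7] → before → no.
P4 [May 21, May 25] → after → no.
P5 [May 15, May 24] → overlapped-by → yes.
P7 [May 2, May 6] → before → no.
P8 [May 9, May 13] → overlaps → yes.
P9 [May 11, May 19] → overlapped-by → yes.
Result: P5, P8, P9.

P5, P8, P9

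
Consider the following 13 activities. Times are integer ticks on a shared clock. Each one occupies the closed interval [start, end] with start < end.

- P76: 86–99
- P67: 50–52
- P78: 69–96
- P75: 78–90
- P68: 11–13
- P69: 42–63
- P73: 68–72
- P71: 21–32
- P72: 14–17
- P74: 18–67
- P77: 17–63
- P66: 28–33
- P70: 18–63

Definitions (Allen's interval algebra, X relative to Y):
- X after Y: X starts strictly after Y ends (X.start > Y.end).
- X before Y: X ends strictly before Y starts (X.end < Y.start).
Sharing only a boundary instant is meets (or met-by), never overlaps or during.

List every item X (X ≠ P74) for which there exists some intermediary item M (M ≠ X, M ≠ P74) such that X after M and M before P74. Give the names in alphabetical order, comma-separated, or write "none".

P66, P67, P69, P70, P71, P72, P73, P75, P76, P77, P78

Target P74 = [18, 67].
Intermediaries M with M before P74: P68, P72.
Via P68 — items with X after P68: P66, P67, P69, P70, P71, P72, P73, P75, P76, P77, P78.
Via P72 — items with X after P72: P66, P67, P69, P70, P71, P73, P75, P76, P78.
Union: P66, P67, P69, P70, P71, P72, P73, P75, P76, P77, P78.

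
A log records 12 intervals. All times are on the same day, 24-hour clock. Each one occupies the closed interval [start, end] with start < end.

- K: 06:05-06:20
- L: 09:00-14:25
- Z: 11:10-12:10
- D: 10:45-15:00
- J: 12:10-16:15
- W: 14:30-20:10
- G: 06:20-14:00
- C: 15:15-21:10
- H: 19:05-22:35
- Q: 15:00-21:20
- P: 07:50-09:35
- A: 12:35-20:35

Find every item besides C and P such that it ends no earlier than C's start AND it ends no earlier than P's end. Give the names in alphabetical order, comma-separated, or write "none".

Conditions: its end is no earlier than C's start (X.end >= 15:15) AND its end is no earlier than P's end (X.end >= 09:35).
A: end 20:35 >= 15:15? ✓; end 20:35 >= 09:35? ✓ → yes.
D: end 15:00 >= 15:15? ✗; end 15:00 >= 09:35? ✓ → no.
G: end 14:00 >= 15:15? ✗; end 14:00 >= 09:35? ✓ → no.
H: end 22:35 >= 15:15? ✓; end 22:35 >= 09:35? ✓ → yes.
J: end 16:15 >= 15:15? ✓; end 16:15 >= 09:35? ✓ → yes.
K: end 06:20 >= 15:15? ✗; end 06:20 >= 09:35? ✗ → no.
L: end 14:25 >= 15:15? ✗; end 14:25 >= 09:35? ✓ → no.
Q: end 21:20 >= 15:15? ✓; end 21:20 >= 09:35? ✓ → yes.
W: end 20:10 >= 15:15? ✓; end 20:10 >= 09:35? ✓ → yes.
Z: end 12:10 >= 15:15? ✗; end 12:10 >= 09:35? ✓ → no.
Result: A, H, J, Q, W.

A, H, J, Q, W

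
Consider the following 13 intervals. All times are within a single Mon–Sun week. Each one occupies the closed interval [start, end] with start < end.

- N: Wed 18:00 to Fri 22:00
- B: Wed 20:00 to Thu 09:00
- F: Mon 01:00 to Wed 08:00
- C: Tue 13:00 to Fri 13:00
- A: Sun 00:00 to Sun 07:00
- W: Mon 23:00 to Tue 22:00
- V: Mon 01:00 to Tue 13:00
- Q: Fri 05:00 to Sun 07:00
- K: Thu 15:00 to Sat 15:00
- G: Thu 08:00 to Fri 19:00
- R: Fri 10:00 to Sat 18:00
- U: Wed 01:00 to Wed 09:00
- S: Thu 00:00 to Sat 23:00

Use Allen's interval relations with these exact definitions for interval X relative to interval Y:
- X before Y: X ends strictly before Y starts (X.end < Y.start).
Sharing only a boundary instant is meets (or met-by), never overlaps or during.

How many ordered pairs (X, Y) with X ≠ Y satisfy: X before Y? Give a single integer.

Checking all 156 ordered pairs for relation 'before'; matching pairs in alphabetical order:
(B, A): B before A ✓
(B, K): B before K ✓
(B, Q): B before Q ✓
(B, R): B before R ✓
(C, A): C before A ✓
(F, A): F before A ✓
(F, B): F before B ✓
(F, G): F before G ✓
(F, K): F before K ✓
(F, N): F before N ✓
(F, Q): F before Q ✓
(F, R): F before R ✓
(F, S): F before S ✓
(G, A): G before A ✓
(K, A): K before A ✓
(N, A): N before A ✓
(R, A): R before A ✓
(S, A): S before A ✓
(U, A): U before A ✓
(U, B): U before B ✓
(U, G): U before G ✓
(U, K): U before K ✓
(U, N): U before N ✓
(U, Q): U before Q ✓
... plus 20 further pairs not listed.
Count: 44.

44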